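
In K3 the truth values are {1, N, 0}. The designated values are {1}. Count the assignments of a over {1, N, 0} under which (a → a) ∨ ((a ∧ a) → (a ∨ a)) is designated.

a=1: 1 ✓
a=N: N ·
a=0: 1 ✓

2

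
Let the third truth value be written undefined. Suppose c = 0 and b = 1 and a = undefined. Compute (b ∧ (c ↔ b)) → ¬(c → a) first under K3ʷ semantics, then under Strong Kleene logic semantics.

In K3ʷ: c ↔ b = 0 ↔ 1 = 0
b ∧ (c ↔ b) = 1 ∧ 0 = 0
c → a = 0 → undefined = undefined  [any arg is the third value ⇒ result is the third value]
¬(c → a) = ¬undefined = undefined
(b ∧ (c ↔ b)) → ¬(c → a) = 0 → undefined = undefined
In Strong Kleene logic: c ↔ b = 0 ↔ 1 = 0
b ∧ (c ↔ b) = 1 ∧ 0 = 0
c → a = 0 → undefined = 1
¬(c → a) = ¬1 = 0
(b ∧ (c ↔ b)) → ¬(c → a) = 0 → 0 = 1
They differ because K3ʷ and Strong Kleene logic treat undefined differently under the binary connectives.

undefined; 1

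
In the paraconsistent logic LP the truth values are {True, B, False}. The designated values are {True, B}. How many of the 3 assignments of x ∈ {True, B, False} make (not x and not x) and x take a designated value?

x=True: False ·
x=B: B ✓
x=False: False ·

1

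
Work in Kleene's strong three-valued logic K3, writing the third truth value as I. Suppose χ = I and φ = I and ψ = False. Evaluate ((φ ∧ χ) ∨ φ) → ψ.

φ ∧ χ = I ∧ I = I
(φ ∧ χ) ∨ φ = I ∨ I = I
((φ ∧ χ) ∨ φ) → ψ = I → False = I

I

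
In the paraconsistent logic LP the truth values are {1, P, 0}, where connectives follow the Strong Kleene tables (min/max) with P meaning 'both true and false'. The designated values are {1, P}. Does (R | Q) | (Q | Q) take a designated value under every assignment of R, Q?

No

Countermodel: R=0, Q=0 gives 0, which is not designated.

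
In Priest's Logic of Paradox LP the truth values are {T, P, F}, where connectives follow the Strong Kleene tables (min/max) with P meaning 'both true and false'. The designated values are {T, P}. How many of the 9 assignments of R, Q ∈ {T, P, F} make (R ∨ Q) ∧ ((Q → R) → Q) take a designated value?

Of the 9 assignments, 6 give a value in {T, P}.

6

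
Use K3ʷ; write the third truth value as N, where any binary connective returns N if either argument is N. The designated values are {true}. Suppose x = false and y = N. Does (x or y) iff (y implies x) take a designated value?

No

x or y = false or N = N
y implies x = N implies false = N  [any arg is the third value ⇒ result is the third value]
(x or y) iff (y implies x) = N iff N = N
N ∉ {true}.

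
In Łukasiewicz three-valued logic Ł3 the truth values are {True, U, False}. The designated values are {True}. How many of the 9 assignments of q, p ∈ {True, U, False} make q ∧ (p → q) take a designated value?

Designated under: (q=True, p=True); (q=True, p=U); (q=True, p=False).

3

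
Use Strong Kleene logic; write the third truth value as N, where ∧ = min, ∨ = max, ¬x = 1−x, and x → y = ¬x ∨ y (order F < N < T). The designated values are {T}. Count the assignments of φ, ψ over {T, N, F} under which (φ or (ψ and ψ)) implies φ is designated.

4

Designated under: (φ=T, ψ=T); (φ=T, ψ=N); (φ=T, ψ=F); (φ=F, ψ=F).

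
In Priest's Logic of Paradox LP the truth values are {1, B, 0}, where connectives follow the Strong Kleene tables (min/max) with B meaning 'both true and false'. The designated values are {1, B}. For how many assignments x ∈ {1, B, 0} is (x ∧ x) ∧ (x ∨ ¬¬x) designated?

2

x=1: 1 ✓
x=B: B ✓
x=0: 0 ·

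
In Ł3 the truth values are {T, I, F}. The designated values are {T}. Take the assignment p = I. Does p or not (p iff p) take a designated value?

No

p iff p = I iff I = T
not (p iff p) = not T = F
p or not (p iff p) = I or F = I
I ∉ {T}.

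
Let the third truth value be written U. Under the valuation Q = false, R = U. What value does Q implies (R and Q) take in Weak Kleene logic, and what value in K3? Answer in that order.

In Weak Kleene logic: R and Q = U and false = U
Q implies (R and Q) = false implies U = U  [any arg is the third value ⇒ result is the third value]
In K3: R and Q = U and false = false
Q implies (R and Q) = false implies false = true
They differ because Weak Kleene logic and K3 treat U differently under the binary connectives.

U; true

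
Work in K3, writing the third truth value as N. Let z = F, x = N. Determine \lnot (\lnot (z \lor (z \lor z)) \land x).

N

z \lor z = F \lor F = F
z \lor (z \lor z) = F \lor F = F
\lnot (z \lor (z \lor z)) = \lnot F = T
\lnot (z \lor (z \lor z)) \land x = T \land N = N
\lnot (\lnot (z \lor (z \lor z)) \land x) = \lnot N = N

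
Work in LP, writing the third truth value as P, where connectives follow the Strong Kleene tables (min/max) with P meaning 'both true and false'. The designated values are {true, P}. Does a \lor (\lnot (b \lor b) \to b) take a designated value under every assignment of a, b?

No

Countermodel: a=false, b=false gives false, which is not designated.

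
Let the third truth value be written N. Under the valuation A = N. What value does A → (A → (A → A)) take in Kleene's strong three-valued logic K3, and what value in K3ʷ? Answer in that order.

In Kleene's strong three-valued logic K3: A → A = N → N = N  [¬N ∨ N]
A → (A → A) = N → N = N
A → (A → (A → A)) = N → N = N
In K3ʷ: A → A = N → N = N
A → (A → A) = N → N = N
A → (A → (A → A)) = N → N = N

N; N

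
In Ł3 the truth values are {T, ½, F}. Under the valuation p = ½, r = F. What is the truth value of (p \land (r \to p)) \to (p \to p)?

r \to p = F \to ½ = T
p \land (r \to p) = ½ \land T = ½
p \to p = ½ \to ½ = T
(p \land (r \to p)) \to (p \to p) = ½ \to T = T

T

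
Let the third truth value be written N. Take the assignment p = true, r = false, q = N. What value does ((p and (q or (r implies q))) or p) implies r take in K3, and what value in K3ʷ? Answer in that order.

In K3: r implies q = false implies N = true  [not false or N]
q or (r implies q) = N or true = true
p and (q or (r implies q)) = true and true = true
(p and (q or (r implies q))) or p = true or true = true
((p and (q or (r implies q))) or p) implies r = true implies false = false
In K3ʷ: r implies q = false implies N = N
q or (r implies q) = N or N = N
p and (q or (r implies q)) = true and N = N
(p and (q or (r implies q))) or p = N or true = N
((p and (q or (r implies q))) or p) implies r = N implies false = N
They differ because K3 and K3ʷ treat N differently under the binary connectives.

false; N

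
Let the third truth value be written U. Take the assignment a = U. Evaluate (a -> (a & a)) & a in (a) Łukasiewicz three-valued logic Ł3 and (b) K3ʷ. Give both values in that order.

U; U

In Łukasiewicz three-valued logic Ł3: a & a = U & U = U
a -> (a & a) = U -> U = ⊤  [min(1, 1−½+½)]
(a -> (a & a)) & a = ⊤ & U = U
In K3ʷ: a & a = U & U = U
a -> (a & a) = U -> U = U  [any arg is the third value ⇒ result is the third value]
(a -> (a & a)) & a = U & U = U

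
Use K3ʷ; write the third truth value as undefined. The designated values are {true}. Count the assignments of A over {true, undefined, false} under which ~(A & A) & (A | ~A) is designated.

A=true: false ·
A=undefined: undefined ·
A=false: true ✓

1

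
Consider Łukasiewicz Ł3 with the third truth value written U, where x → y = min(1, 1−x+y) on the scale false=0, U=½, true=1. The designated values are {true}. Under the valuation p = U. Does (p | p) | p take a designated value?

p | p = U | U = U
(p | p) | p = U | U = U
U ∉ {true}.

No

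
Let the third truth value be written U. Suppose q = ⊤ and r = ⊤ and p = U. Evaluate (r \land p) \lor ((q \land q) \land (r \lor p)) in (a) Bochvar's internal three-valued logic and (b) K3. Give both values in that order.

In Bochvar's internal three-valued logic: r \land p = ⊤ \land U = U
q \land q = ⊤ \land ⊤ = ⊤
r \lor p = ⊤ \lor U = U
(q \land q) \land (r \lor p) = ⊤ \land U = U
(r \land p) \lor ((q \land q) \land (r \lor p)) = U \lor U = U
In K3: r \land p = ⊤ \land U = U
q \land q = ⊤ \land ⊤ = ⊤
r \lor p = ⊤ \lor U = ⊤
(q \land q) \land (r \lor p) = ⊤ \land ⊤ = ⊤
(r \land p) \lor ((q \land q) \land (r \lor p)) = U \lor ⊤ = ⊤
They differ because Bochvar's internal three-valued logic and K3 treat U differently under the binary connectives.

U; ⊤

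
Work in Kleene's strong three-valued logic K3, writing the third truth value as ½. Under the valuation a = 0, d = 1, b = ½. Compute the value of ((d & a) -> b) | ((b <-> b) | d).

1

d & a = 1 & 0 = 0
(d & a) -> b = 0 -> ½ = 1  [~0 | ½]
b <-> b = ½ <-> ½ = ½
(b <-> b) | d = ½ | 1 = 1
((d & a) -> b) | ((b <-> b) | d) = 1 | 1 = 1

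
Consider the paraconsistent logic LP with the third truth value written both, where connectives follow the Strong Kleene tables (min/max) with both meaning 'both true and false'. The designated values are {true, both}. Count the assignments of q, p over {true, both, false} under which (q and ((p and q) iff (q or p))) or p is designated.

7

Of the 9 assignments, 7 give a value in {true, both}.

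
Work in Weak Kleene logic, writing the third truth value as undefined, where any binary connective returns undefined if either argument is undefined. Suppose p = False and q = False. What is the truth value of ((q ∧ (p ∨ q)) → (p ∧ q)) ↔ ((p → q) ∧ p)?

p ∨ q = False ∨ False = False
q ∧ (p ∨ q) = False ∧ False = False
p ∧ q = False ∧ False = False
(q ∧ (p ∨ q)) → (p ∧ q) = False → False = True
p → q = False → False = True
(p → q) ∧ p = True ∧ False = False
((q ∧ (p ∨ q)) → (p ∧ q)) ↔ ((p → q) ∧ p) = True ↔ False = False

False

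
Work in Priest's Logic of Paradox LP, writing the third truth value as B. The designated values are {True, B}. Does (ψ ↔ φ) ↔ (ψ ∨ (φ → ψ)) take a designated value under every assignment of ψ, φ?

Countermodel: ψ=True, φ=False gives False, which is not designated.

No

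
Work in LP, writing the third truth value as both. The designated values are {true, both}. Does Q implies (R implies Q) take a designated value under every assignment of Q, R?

Every assignment of Q, R over {true, both, false} gives a value in {true, both}.
In particular, with Q=both, R=both: Q implies (R implies Q) = both.

Yes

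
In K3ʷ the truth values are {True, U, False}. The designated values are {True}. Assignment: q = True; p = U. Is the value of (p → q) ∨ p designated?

p → q = U → True = U  [any arg is the third value ⇒ result is the third value]
(p → q) ∨ p = U ∨ U = U
U ∉ {True}.

No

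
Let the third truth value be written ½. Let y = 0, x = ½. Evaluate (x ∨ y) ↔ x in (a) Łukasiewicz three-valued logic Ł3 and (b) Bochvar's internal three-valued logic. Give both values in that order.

1; ½

In Łukasiewicz three-valued logic Ł3: x ∨ y = ½ ∨ 0 = ½
(x ∨ y) ↔ x = ½ ↔ ½ = 1
In Bochvar's internal three-valued logic: x ∨ y = ½ ∨ 0 = ½
(x ∨ y) ↔ x = ½ ↔ ½ = ½
They differ because Łukasiewicz three-valued logic Ł3 and Bochvar's internal three-valued logic treat ½ differently under the binary connectives.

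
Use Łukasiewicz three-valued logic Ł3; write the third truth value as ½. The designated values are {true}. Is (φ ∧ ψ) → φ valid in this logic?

Every assignment of φ, ψ over {true, ½, false} gives a value in {true}.
In particular, with φ=½, ψ=½: (φ ∧ ψ) → φ = true.

Yes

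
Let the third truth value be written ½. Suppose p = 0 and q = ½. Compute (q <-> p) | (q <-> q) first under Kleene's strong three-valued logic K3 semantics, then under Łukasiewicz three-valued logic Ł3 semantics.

½; 1

In Kleene's strong three-valued logic K3: q <-> p = ½ <-> 0 = ½
q <-> q = ½ <-> ½ = ½
(q <-> p) | (q <-> q) = ½ | ½ = ½
In Łukasiewicz three-valued logic Ł3: q <-> p = ½ <-> 0 = ½  [1 − |½−0|]
q <-> q = ½ <-> ½ = 1
(q <-> p) | (q <-> q) = ½ | 1 = 1
They differ because Kleene's strong three-valued logic K3 and Łukasiewicz three-valued logic Ł3 treat ½ differently under implication.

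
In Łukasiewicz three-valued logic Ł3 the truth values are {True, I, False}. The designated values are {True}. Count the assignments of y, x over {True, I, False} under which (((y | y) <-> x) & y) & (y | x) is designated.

1

Designated under: (y=True, x=True).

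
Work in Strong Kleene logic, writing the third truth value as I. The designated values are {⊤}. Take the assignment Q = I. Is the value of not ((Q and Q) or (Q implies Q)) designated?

No

Q and Q = I and I = I
Q implies Q = I implies I = I  [not I or I]
(Q and Q) or (Q implies Q) = I or I = I
not ((Q and Q) or (Q implies Q)) = not I = I
I ∉ {⊤}.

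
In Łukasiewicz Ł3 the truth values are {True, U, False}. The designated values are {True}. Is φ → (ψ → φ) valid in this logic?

Every assignment of φ, ψ over {True, U, False} gives a value in {True}.
In particular, with φ=U, ψ=U: φ → (ψ → φ) = True.

Yes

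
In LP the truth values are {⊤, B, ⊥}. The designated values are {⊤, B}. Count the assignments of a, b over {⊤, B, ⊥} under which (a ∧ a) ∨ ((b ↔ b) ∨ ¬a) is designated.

Of the 9 assignments, 9 give a value in {⊤, B}.

9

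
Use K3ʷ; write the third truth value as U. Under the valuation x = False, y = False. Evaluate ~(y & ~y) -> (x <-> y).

True

~y = ~False = True
y & ~y = False & True = False
~(y & ~y) = ~False = True
x <-> y = False <-> False = True
~(y & ~y) -> (x <-> y) = True -> True = True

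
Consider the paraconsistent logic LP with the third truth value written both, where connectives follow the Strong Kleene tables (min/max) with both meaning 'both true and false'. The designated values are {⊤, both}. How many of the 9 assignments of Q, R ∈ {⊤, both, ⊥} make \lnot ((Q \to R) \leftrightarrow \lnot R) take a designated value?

Of the 9 assignments, 8 give a value in {⊤, both}.

8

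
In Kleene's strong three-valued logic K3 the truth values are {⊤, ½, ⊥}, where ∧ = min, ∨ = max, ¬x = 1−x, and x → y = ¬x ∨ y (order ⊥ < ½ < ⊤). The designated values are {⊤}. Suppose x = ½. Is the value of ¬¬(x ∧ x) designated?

No

x ∧ x = ½ ∧ ½ = ½
¬(x ∧ x) = ¬½ = ½
¬¬(x ∧ x) = ¬½ = ½
½ ∉ {⊤}.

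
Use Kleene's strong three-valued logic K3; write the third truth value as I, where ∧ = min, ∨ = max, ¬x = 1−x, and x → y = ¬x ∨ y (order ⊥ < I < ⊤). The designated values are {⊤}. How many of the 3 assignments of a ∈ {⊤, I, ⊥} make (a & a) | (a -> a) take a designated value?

2

a=⊤: ⊤ ✓
a=I: I ·
a=⊥: ⊤ ✓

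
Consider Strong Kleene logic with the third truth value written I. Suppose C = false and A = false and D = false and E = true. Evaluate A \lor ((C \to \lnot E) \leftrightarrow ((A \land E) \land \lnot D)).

\lnot E = \lnot true = false
C \to \lnot E = false \to false = true
A \land E = false \land true = false
\lnot D = \lnot false = true
(A \land E) \land \lnot D = false \land true = false
(C \to \lnot E) \leftrightarrow ((A \land E) \land \lnot D) = true \leftrightarrow false = false
A \lor ((C \to \lnot E) \leftrightarrow ((A \land E) \land \lnot D)) = false \lor false = false

false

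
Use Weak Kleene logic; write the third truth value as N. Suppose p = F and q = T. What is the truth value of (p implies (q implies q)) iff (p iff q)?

F

q implies q = T implies T = T
p implies (q implies q) = F implies T = T
p iff q = F iff T = F
(p implies (q implies q)) iff (p iff q) = T iff F = F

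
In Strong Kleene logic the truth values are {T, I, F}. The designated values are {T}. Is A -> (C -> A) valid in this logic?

Countermodel: A=I, C=T gives I, which is not designated.

No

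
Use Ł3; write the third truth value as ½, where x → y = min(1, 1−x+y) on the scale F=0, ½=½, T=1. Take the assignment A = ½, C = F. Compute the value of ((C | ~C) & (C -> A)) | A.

~C = ~F = T
C | ~C = F | T = T
C -> A = F -> ½ = T  [min(1, 1−0+½)]
(C | ~C) & (C -> A) = T & T = T
((C | ~C) & (C -> A)) | A = T | ½ = T

T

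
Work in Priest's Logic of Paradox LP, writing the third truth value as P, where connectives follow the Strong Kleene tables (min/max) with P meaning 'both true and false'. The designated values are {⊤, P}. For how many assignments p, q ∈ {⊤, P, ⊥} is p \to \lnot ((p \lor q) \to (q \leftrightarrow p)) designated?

Of the 9 assignments, 8 give a value in {⊤, P}.

8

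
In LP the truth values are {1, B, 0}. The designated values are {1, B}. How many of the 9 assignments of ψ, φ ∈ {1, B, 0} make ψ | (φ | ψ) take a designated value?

8

Of the 9 assignments, 8 give a value in {1, B}.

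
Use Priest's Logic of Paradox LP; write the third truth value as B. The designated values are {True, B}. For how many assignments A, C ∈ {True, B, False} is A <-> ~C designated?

Of the 9 assignments, 7 give a value in {True, B}.

7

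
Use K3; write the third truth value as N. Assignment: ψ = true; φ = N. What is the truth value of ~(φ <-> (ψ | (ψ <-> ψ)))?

ψ <-> ψ = true <-> true = true
ψ | (ψ <-> ψ) = true | true = true
φ <-> (ψ | (ψ <-> ψ)) = N <-> true = N
~(φ <-> (ψ | (ψ <-> ψ))) = ~N = N

N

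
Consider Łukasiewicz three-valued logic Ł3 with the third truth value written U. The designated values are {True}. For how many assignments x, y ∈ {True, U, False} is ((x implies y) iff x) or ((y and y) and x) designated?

2

Designated under: (x=True, y=True); (x=U, y=False).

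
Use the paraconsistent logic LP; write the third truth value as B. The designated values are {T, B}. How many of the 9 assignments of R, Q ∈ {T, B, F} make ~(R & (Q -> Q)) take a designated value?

7

Of the 9 assignments, 7 give a value in {T, B}.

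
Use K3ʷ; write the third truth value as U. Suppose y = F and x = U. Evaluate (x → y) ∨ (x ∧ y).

x → y = U → F = U  [any arg is the third value ⇒ result is the third value]
x ∧ y = U ∧ F = U
(x → y) ∨ (x ∧ y) = U ∨ U = U

U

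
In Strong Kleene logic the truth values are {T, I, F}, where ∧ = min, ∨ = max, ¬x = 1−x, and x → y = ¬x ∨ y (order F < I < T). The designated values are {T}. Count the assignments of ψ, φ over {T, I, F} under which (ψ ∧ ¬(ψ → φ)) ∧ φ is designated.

Of the 9 assignments, 0 give a value in {T}.

0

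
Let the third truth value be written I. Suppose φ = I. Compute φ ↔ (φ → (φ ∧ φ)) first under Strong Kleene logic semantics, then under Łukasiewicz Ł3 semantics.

In Strong Kleene logic: φ ∧ φ = I ∧ I = I
φ → (φ ∧ φ) = I → I = I
φ ↔ (φ → (φ ∧ φ)) = I ↔ I = I
In Łukasiewicz Ł3: φ ∧ φ = I ∧ I = I
φ → (φ ∧ φ) = I → I = ⊤  [min(1, 1−½+½)]
φ ↔ (φ → (φ ∧ φ)) = I ↔ ⊤ = I

I; I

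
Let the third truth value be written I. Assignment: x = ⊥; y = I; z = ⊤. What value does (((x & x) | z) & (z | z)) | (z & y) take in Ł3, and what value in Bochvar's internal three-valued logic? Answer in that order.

⊤; I

In Ł3: x & x = ⊥ & ⊥ = ⊥
(x & x) | z = ⊥ | ⊤ = ⊤
z | z = ⊤ | ⊤ = ⊤
((x & x) | z) & (z | z) = ⊤ & ⊤ = ⊤
z & y = ⊤ & I = I
(((x & x) | z) & (z | z)) | (z & y) = ⊤ | I = ⊤
In Bochvar's internal three-valued logic: x & x = ⊥ & ⊥ = ⊥
(x & x) | z = ⊥ | ⊤ = ⊤
z | z = ⊤ | ⊤ = ⊤
((x & x) | z) & (z | z) = ⊤ & ⊤ = ⊤
z & y = ⊤ & I = I
(((x & x) | z) & (z | z)) | (z & y) = ⊤ | I = I
They differ because Ł3 and Bochvar's internal three-valued logic treat I differently under the binary connectives.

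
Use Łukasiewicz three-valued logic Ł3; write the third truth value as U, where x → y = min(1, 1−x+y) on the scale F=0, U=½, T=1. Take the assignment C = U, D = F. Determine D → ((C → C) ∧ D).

C → C = U → U = T  [min(1, 1−½+½)]
(C → C) ∧ D = T ∧ F = F
D → ((C → C) ∧ D) = F → F = T

T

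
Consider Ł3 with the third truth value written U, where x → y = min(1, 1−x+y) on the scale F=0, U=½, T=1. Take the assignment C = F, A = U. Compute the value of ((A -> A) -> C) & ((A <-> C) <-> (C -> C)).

A -> A = U -> U = T  [min(1, 1−½+½)]
(A -> A) -> C = T -> F = F
A <-> C = U <-> F = U
C -> C = F -> F = T
(A <-> C) <-> (C -> C) = U <-> T = U
((A -> A) -> C) & ((A <-> C) <-> (C -> C)) = F & U = F

F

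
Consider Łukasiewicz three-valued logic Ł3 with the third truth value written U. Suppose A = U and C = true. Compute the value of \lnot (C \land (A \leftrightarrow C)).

U

A \leftrightarrow C = U \leftrightarrow true = U  [1 − |½−1|]
C \land (A \leftrightarrow C) = true \land U = U
\lnot (C \land (A \leftrightarrow C)) = \lnot U = U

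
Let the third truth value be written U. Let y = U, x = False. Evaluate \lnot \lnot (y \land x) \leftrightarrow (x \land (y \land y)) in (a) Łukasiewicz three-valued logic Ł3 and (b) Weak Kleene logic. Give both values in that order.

In Łukasiewicz three-valued logic Ł3: y \land x = U \land False = False
\lnot (y \land x) = \lnot False = True
\lnot \lnot (y \land x) = \lnot True = False
y \land y = U \land U = U
x \land (y \land y) = False \land U = False
\lnot \lnot (y \land x) \leftrightarrow (x \land (y \land y)) = False \leftrightarrow False = True
In Weak Kleene logic: y \land x = U \land False = U
\lnot (y \land x) = \lnot U = U
\lnot \lnot (y \land x) = \lnot U = U
y \land y = U \land U = U
x \land (y \land y) = False \land U = U
\lnot \lnot (y \land x) \leftrightarrow (x \land (y \land y)) = U \leftrightarrow U = U
They differ because Łukasiewicz three-valued logic Ł3 and Weak Kleene logic treat U differently under the binary connectives.

True; U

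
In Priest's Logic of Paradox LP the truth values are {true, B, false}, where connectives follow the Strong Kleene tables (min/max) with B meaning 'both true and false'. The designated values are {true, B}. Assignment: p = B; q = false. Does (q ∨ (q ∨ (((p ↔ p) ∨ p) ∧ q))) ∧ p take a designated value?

p ↔ p = B ↔ B = B
(p ↔ p) ∨ p = B ∨ B = B
((p ↔ p) ∨ p) ∧ q = B ∧ false = false
q ∨ (((p ↔ p) ∨ p) ∧ q) = false ∨ false = false
q ∨ (q ∨ (((p ↔ p) ∨ p) ∧ q)) = false ∨ false = false
(q ∨ (q ∨ (((p ↔ p) ∨ p) ∧ q))) ∧ p = false ∧ B = false
false ∉ {true, B}.

No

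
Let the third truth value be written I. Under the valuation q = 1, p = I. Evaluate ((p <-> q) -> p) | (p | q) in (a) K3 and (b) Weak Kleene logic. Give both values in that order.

In K3: p <-> q = I <-> 1 = I
(p <-> q) -> p = I -> I = I  [~I | I]
p | q = I | 1 = 1
((p <-> q) -> p) | (p | q) = I | 1 = 1
In Weak Kleene logic: p <-> q = I <-> 1 = I
(p <-> q) -> p = I -> I = I  [any arg is the third value ⇒ result is the third value]
p | q = I | 1 = I
((p <-> q) -> p) | (p | q) = I | I = I
They differ because K3 and Weak Kleene logic treat I differently under the binary connectives.

1; I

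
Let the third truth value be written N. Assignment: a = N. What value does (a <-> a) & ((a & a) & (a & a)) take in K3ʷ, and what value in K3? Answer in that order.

In K3ʷ: a <-> a = N <-> N = N
a & a = N & N = N
a & a = N & N = N
(a & a) & (a & a) = N & N = N
(a <-> a) & ((a & a) & (a & a)) = N & N = N
In K3: a <-> a = N <-> N = N
a & a = N & N = N
a & a = N & N = N
(a & a) & (a & a) = N & N = N
(a <-> a) & ((a & a) & (a & a)) = N & N = N

N; N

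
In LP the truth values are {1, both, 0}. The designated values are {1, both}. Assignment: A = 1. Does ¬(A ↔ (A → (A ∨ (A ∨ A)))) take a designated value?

A ∨ A = 1 ∨ 1 = 1
A ∨ (A ∨ A) = 1 ∨ 1 = 1
A → (A ∨ (A ∨ A)) = 1 → 1 = 1
A ↔ (A → (A ∨ (A ∨ A))) = 1 ↔ 1 = 1
¬(A ↔ (A → (A ∨ (A ∨ A)))) = ¬1 = 0
0 ∉ {1, both}.

No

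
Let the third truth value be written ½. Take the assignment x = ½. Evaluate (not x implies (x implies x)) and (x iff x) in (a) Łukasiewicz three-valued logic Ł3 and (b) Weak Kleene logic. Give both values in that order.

In Łukasiewicz three-valued logic Ł3: not x = not ½ = ½
x implies x = ½ implies ½ = True  [min(1, 1−½+½)]
not x implies (x implies x) = ½ implies True = True
x iff x = ½ iff ½ = True
(not x implies (x implies x)) and (x iff x) = True and True = True
In Weak Kleene logic: not x = not ½ = ½
x implies x = ½ implies ½ = ½  [any arg is the third value ⇒ result is the third value]
not x implies (x implies x) = ½ implies ½ = ½
x iff x = ½ iff ½ = ½
(not x implies (x implies x)) and (x iff x) = ½ and ½ = ½
They differ because Łukasiewicz three-valued logic Ł3 and Weak Kleene logic treat ½ differently under the binary connectives.

True; ½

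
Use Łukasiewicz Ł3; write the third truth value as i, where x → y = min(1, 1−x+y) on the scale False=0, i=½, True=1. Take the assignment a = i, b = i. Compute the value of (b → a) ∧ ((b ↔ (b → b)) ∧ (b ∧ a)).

b → a = i → i = True  [min(1, 1−½+½)]
b → b = i → i = True
b ↔ (b → b) = i ↔ True = i
b ∧ a = i ∧ i = i
(b ↔ (b → b)) ∧ (b ∧ a) = i ∧ i = i
(b → a) ∧ ((b ↔ (b → b)) ∧ (b ∧ a)) = True ∧ i = i

i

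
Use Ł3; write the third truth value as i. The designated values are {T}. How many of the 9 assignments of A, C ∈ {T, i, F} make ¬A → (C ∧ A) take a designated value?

Of the 9 assignments, 5 give a value in {T}.

5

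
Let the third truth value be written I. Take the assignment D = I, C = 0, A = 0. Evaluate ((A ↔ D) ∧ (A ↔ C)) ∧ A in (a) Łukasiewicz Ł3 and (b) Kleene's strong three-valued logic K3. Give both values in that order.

In Łukasiewicz Ł3: A ↔ D = 0 ↔ I = I
A ↔ C = 0 ↔ 0 = 1
(A ↔ D) ∧ (A ↔ C) = I ∧ 1 = I
((A ↔ D) ∧ (A ↔ C)) ∧ A = I ∧ 0 = 0
In Kleene's strong three-valued logic K3: A ↔ D = 0 ↔ I = I
A ↔ C = 0 ↔ 0 = 1
(A ↔ D) ∧ (A ↔ C) = I ∧ 1 = I
((A ↔ D) ∧ (A ↔ C)) ∧ A = I ∧ 0 = 0

0; 0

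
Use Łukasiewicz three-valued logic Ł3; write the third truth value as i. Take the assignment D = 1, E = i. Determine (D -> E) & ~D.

D -> E = 1 -> i = i  [min(1, 1−1+½)]
~D = ~1 = 0
(D -> E) & ~D = i & 0 = 0

0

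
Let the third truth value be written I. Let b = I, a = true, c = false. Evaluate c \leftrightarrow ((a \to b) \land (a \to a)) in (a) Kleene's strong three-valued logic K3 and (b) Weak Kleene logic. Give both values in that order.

I; I

In Kleene's strong three-valued logic K3: a \to b = true \to I = I
a \to a = true \to true = true
(a \to b) \land (a \to a) = I \land true = I
c \leftrightarrow ((a \to b) \land (a \to a)) = false \leftrightarrow I = I
In Weak Kleene logic: a \to b = true \to I = I  [any arg is the third value ⇒ result is the third value]
a \to a = true \to true = true
(a \to b) \land (a \to a) = I \land true = I
c \leftrightarrow ((a \to b) \land (a \to a)) = false \leftrightarrow I = I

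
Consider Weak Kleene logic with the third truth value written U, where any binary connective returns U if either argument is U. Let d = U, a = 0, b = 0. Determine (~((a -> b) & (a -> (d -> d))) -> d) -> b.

U

a -> b = 0 -> 0 = 1
d -> d = U -> U = U
a -> (d -> d) = 0 -> U = U
(a -> b) & (a -> (d -> d)) = 1 & U = U
~((a -> b) & (a -> (d -> d))) = ~U = U
~((a -> b) & (a -> (d -> d))) -> d = U -> U = U
(~((a -> b) & (a -> (d -> d))) -> d) -> b = U -> 0 = U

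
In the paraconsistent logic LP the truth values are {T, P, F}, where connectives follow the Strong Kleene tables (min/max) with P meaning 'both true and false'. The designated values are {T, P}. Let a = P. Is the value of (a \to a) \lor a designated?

Yes

a \to a = P \to P = P
(a \to a) \lor a = P \lor P = P
P ∈ {T, P}.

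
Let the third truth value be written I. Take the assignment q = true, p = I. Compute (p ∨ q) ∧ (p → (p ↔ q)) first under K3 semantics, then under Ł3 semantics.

I; true

In K3: p ∨ q = I ∨ true = true
p ↔ q = I ↔ true = I
p → (p ↔ q) = I → I = I  [¬I ∨ I]
(p ∨ q) ∧ (p → (p ↔ q)) = true ∧ I = I
In Ł3: p ∨ q = I ∨ true = true
p ↔ q = I ↔ true = I  [1 − |½−1|]
p → (p ↔ q) = I → I = true
(p ∨ q) ∧ (p → (p ↔ q)) = true ∧ true = true
They differ because K3 and Ł3 treat I differently under implication.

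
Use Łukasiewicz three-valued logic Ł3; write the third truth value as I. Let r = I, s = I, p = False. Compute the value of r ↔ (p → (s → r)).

s → r = I → I = True  [min(1, 1−½+½)]
p → (s → r) = False → True = True
r ↔ (p → (s → r)) = I ↔ True = I

I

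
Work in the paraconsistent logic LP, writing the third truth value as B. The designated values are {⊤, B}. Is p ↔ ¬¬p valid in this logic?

Yes

Every assignment of p over {⊤, B, ⊥} gives a value in {⊤, B}.
In particular, with p=B: p ↔ ¬¬p = B.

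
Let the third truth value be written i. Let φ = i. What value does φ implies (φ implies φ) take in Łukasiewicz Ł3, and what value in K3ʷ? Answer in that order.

T; i

In Łukasiewicz Ł3: φ implies φ = i implies i = T
φ implies (φ implies φ) = i implies T = T
In K3ʷ: φ implies φ = i implies i = i  [any arg is the third value ⇒ result is the third value]
φ implies (φ implies φ) = i implies i = i
They differ because Łukasiewicz Ł3 and K3ʷ treat i differently under the binary connectives.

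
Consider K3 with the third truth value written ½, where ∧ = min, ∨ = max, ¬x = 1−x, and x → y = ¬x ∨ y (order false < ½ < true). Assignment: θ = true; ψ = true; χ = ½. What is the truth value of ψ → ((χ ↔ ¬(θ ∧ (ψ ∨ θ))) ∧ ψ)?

½

ψ ∨ θ = true ∨ true = true
θ ∧ (ψ ∨ θ) = true ∧ true = true
¬(θ ∧ (ψ ∨ θ)) = ¬true = false
χ ↔ ¬(θ ∧ (ψ ∨ θ)) = ½ ↔ false = ½
(χ ↔ ¬(θ ∧ (ψ ∨ θ))) ∧ ψ = ½ ∧ true = ½
ψ → ((χ ↔ ¬(θ ∧ (ψ ∨ θ))) ∧ ψ) = true → ½ = ½  [¬true ∨ ½]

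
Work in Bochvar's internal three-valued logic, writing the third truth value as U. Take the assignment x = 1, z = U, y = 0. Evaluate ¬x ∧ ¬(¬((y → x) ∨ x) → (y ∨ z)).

¬x = ¬1 = 0
y → x = 0 → 1 = 1
(y → x) ∨ x = 1 ∨ 1 = 1
¬((y → x) ∨ x) = ¬1 = 0
y ∨ z = 0 ∨ U = U
¬((y → x) ∨ x) → (y ∨ z) = 0 → U = U  [any arg is the third value ⇒ result is the third value]
¬(¬((y → x) ∨ x) → (y ∨ z)) = ¬U = U
¬x ∧ ¬(¬((y → x) ∨ x) → (y ∨ z)) = 0 ∧ U = U

U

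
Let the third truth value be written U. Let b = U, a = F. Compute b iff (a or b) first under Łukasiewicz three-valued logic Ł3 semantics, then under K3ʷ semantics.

In Łukasiewicz three-valued logic Ł3: a or b = F or U = U
b iff (a or b) = U iff U = T  [1 − |½−½|]
In K3ʷ: a or b = F or U = U
b iff (a or b) = U iff U = U
They differ because Łukasiewicz three-valued logic Ł3 and K3ʷ treat U differently under the binary connectives.

T; U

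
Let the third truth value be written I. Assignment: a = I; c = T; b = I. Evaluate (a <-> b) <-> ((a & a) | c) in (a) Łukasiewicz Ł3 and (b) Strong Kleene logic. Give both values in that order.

In Łukasiewicz Ł3: a <-> b = I <-> I = T
a & a = I & I = I
(a & a) | c = I | T = T
(a <-> b) <-> ((a & a) | c) = T <-> T = T
In Strong Kleene logic: a <-> b = I <-> I = I
a & a = I & I = I
(a & a) | c = I | T = T
(a <-> b) <-> ((a & a) | c) = I <-> T = I
They differ because Łukasiewicz Ł3 and Strong Kleene logic treat I differently under implication.

T; I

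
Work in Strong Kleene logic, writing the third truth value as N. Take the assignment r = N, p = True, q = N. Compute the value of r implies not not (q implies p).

True

q implies p = N implies True = True  [not N or True]
not (q implies p) = not True = False
not not (q implies p) = not False = True
r implies not not (q implies p) = N implies True = True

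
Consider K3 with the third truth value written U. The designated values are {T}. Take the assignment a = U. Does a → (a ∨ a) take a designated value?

a ∨ a = U ∨ U = U
a → (a ∨ a) = U → U = U
U ∉ {T}.

No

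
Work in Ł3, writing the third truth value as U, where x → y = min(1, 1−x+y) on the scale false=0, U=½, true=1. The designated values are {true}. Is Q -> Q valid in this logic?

Yes

Every assignment of Q over {true, U, false} gives a value in {true}.
In particular, with Q=U: Q -> Q = true.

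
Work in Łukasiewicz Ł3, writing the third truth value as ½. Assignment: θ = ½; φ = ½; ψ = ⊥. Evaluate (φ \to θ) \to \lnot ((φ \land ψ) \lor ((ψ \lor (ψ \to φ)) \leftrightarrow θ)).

φ \to θ = ½ \to ½ = ⊤  [min(1, 1−½+½)]
φ \land ψ = ½ \land ⊥ = ⊥
ψ \to φ = ⊥ \to ½ = ⊤
ψ \lor (ψ \to φ) = ⊥ \lor ⊤ = ⊤
(ψ \lor (ψ \to φ)) \leftrightarrow θ = ⊤ \leftrightarrow ½ = ½
(φ \land ψ) \lor ((ψ \lor (ψ \to φ)) \leftrightarrow θ) = ⊥ \lor ½ = ½
\lnot ((φ \land ψ) \lor ((ψ \lor (ψ \to φ)) \leftrightarrow θ)) = \lnot ½ = ½
(φ \to θ) \to \lnot ((φ \land ψ) \lor ((ψ \lor (ψ \to φ)) \leftrightarrow θ)) = ⊤ \to ½ = ½

½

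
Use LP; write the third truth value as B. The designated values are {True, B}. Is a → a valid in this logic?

Yes

Every assignment of a over {True, B, False} gives a value in {True, B}.
In particular, with a=B: a → a = B.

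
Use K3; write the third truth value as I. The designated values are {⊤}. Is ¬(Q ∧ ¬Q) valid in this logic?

No

Countermodel: Q=I gives I, which is not designated.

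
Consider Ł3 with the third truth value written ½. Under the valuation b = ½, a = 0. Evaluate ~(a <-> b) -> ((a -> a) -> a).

a <-> b = 0 <-> ½ = ½  [1 − |0−½|]
~(a <-> b) = ~½ = ½
a -> a = 0 -> 0 = 1
(a -> a) -> a = 1 -> 0 = 0
~(a <-> b) -> ((a -> a) -> a) = ½ -> 0 = ½

½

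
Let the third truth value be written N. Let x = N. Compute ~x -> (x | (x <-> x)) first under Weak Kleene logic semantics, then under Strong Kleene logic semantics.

N; N

In Weak Kleene logic: ~x = ~N = N
x <-> x = N <-> N = N
x | (x <-> x) = N | N = N
~x -> (x | (x <-> x)) = N -> N = N  [any arg is the third value ⇒ result is the third value]
In Strong Kleene logic: ~x = ~N = N
x <-> x = N <-> N = N
x | (x <-> x) = N | N = N
~x -> (x | (x <-> x)) = N -> N = N  [~N | N]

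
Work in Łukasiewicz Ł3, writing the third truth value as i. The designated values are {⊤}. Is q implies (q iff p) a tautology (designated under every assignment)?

No

Countermodel: q=⊤, p=i gives i, which is not designated.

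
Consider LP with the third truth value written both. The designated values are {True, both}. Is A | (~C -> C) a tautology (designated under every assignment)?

No

Countermodel: A=False, C=False gives False, which is not designated.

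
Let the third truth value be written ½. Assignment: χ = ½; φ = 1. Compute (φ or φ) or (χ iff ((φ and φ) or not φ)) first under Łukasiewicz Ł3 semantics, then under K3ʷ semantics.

In Łukasiewicz Ł3: φ or φ = 1 or 1 = 1
φ and φ = 1 and 1 = 1
not φ = not 1 = 0
(φ and φ) or not φ = 1 or 0 = 1
χ iff ((φ and φ) or not φ) = ½ iff 1 = ½
(φ or φ) or (χ iff ((φ and φ) or not φ)) = 1 or ½ = 1
In K3ʷ: φ or φ = 1 or 1 = 1
φ and φ = 1 and 1 = 1
not φ = not 1 = 0
(φ and φ) or not φ = 1 or 0 = 1
χ iff ((φ and φ) or not φ) = ½ iff 1 = ½
(φ or φ) or (χ iff ((φ and φ) or not φ)) = 1 or ½ = ½
They differ because Łukasiewicz Ł3 and K3ʷ treat ½ differently under the binary connectives.

1; ½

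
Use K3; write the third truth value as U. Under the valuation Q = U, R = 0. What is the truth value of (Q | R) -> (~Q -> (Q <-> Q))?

Q | R = U | 0 = U
~Q = ~U = U
Q <-> Q = U <-> U = U
~Q -> (Q <-> Q) = U -> U = U  [~U | U]
(Q | R) -> (~Q -> (Q <-> Q)) = U -> U = U

U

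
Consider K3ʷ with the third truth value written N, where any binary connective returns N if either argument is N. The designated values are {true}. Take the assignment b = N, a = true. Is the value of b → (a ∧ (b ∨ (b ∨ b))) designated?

No

b ∨ b = N ∨ N = N
b ∨ (b ∨ b) = N ∨ N = N
a ∧ (b ∨ (b ∨ b)) = true ∧ N = N
b → (a ∧ (b ∨ (b ∨ b))) = N → N = N
N ∉ {true}.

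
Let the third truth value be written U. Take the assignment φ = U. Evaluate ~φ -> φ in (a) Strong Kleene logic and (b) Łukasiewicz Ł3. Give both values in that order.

In Strong Kleene logic: ~φ = ~U = U
~φ -> φ = U -> U = U  [~U | U]
In Łukasiewicz Ł3: ~φ = ~U = U
~φ -> φ = U -> U = ⊤  [min(1, 1−½+½)]
They differ because Strong Kleene logic and Łukasiewicz Ł3 treat U differently under implication.

U; ⊤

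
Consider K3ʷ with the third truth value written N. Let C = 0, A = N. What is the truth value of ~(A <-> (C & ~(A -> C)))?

N

A -> C = N -> 0 = N
~(A -> C) = ~N = N
C & ~(A -> C) = 0 & N = N
A <-> (C & ~(A -> C)) = N <-> N = N
~(A <-> (C & ~(A -> C))) = ~N = N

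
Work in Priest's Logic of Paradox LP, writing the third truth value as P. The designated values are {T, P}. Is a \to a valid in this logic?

Yes

Every assignment of a over {T, P, F} gives a value in {T, P}.
In particular, with a=P: a \to a = P.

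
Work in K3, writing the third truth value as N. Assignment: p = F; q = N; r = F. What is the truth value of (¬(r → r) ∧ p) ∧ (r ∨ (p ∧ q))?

r → r = F → F = T
¬(r → r) = ¬T = F
¬(r → r) ∧ p = F ∧ F = F
p ∧ q = F ∧ N = F
r ∨ (p ∧ q) = F ∨ F = F
(¬(r → r) ∧ p) ∧ (r ∨ (p ∧ q)) = F ∧ F = F

F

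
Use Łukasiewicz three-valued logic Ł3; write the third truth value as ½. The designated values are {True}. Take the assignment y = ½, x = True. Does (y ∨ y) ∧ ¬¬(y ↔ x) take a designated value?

y ∨ y = ½ ∨ ½ = ½
y ↔ x = ½ ↔ True = ½
¬(y ↔ x) = ¬½ = ½
¬¬(y ↔ x) = ¬½ = ½
(y ∨ y) ∧ ¬¬(y ↔ x) = ½ ∧ ½ = ½
½ ∉ {True}.

No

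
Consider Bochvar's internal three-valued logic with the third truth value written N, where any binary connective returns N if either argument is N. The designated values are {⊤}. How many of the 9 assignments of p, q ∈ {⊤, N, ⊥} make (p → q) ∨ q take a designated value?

3

Designated under: (p=⊤, q=⊤); (p=⊥, q=⊤); (p=⊥, q=⊥).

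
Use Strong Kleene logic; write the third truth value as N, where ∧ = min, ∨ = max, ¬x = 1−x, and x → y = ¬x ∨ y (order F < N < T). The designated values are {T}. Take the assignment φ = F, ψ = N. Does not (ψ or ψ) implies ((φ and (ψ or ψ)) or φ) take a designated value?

No

ψ or ψ = N or N = N
not (ψ or ψ) = not N = N
ψ or ψ = N or N = N
φ and (ψ or ψ) = F and N = F
(φ and (ψ or ψ)) or φ = F or F = F
not (ψ or ψ) implies ((φ and (ψ or ψ)) or φ) = N implies F = N  [not N or F]
N ∉ {T}.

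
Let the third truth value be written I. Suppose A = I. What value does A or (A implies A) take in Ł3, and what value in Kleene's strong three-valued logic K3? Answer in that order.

true; I

In Ł3: A implies A = I implies I = true  [min(1, 1−½+½)]
A or (A implies A) = I or true = true
In Kleene's strong three-valued logic K3: A implies A = I implies I = I
A or (A implies A) = I or I = I
They differ because Ł3 and Kleene's strong three-valued logic K3 treat I differently under implication.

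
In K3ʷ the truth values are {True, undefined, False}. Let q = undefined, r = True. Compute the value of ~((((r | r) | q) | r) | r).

undefined

r | r = True | True = True
(r | r) | q = True | undefined = undefined
((r | r) | q) | r = undefined | True = undefined
(((r | r) | q) | r) | r = undefined | True = undefined
~((((r | r) | q) | r) | r) = ~undefined = undefined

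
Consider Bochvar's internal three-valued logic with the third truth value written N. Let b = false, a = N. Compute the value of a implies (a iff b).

a iff b = N iff false = N
a implies (a iff b) = N implies N = N  [any arg is the third value ⇒ result is the third value]

N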